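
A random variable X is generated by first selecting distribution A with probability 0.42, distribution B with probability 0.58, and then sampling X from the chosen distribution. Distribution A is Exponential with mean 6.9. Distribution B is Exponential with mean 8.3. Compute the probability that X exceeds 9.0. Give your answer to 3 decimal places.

Conditional on each component, P(X > 9.0): A: 0.271349; B: 0.338126.
By total probability, P(X > 9.0) = 0.42·0.271349 + 0.58·0.338126 = 0.31008.

0.310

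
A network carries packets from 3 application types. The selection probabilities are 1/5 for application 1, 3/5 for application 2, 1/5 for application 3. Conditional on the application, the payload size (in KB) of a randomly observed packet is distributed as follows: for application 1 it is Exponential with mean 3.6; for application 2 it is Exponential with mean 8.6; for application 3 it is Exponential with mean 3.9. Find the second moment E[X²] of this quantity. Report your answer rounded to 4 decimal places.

For each component E[X²] = Var + (mean)², giving 1: 25.92; 2: 147.92; 3: 30.42.
Overall E[X²] = 0.2·25.92 + 0.6·147.92 + 0.2·30.42 = 100.02.

100.0200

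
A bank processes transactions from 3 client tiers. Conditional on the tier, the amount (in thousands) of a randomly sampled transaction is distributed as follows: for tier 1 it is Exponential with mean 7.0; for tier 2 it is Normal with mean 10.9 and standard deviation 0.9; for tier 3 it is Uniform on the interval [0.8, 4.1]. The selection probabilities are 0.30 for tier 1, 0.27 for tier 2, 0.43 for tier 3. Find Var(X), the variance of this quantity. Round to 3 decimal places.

Per component, 1: μ=7, E[X²]=98; 2: μ=10.9, E[X²]=119.62; 3: μ=2.45, E[X²]=6.91.
E[X] = 0.3·7 + 0.27·10.9 + 0.43·2.45 = 6.0965.
E[X²] = 0.3·98 + 0.27·119.62 + 0.43·6.91 = 64.6687.
Var(X) = E[X²] − (E[X])² = 64.6687 − 37.1673 = 27.5014.

27.501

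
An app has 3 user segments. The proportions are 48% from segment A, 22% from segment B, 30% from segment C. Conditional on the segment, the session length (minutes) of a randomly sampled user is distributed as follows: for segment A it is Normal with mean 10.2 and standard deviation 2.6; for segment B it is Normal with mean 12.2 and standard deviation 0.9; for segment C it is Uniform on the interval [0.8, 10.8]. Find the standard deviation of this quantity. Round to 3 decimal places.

Per component, A: μ=10.2, E[X²]=110.8; B: μ=12.2, E[X²]=149.65; C: μ=5.8, E[X²]=41.9733.
E[X] = 0.48·10.2 + 0.22·12.2 + 0.3·5.8 = 9.32.
E[X²] = 0.48·110.8 + 0.22·149.65 + 0.3·41.9733 = 98.699.
Var(X) = E[X²] − (E[X])² = 98.699 − 86.8624 = 11.8366.
SD(X) = √11.8366 = 3.44044.

3.440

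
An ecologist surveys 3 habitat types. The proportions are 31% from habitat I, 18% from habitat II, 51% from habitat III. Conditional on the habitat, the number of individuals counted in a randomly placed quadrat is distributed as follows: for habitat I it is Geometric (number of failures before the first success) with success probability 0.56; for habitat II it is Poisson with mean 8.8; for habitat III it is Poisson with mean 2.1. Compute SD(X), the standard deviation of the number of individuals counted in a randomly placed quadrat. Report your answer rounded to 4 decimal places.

Per component, I: μ=0.785714, E[X²]=2.02041; II: μ=8.8, E[X²]=86.24; III: μ=2.1, E[X²]=6.51.
E[X] = 0.31·0.785714 + 0.18·8.8 + 0.51·2.1 = 2.89857.
E[X²] = 0.31·2.02041 + 0.18·86.24 + 0.51·6.51 = 19.4696.
Var(X) = E[X²] − (E[X])² = 19.4696 − 8.40172 = 11.0679.
SD(X) = √11.0679 = 3.32685.

3.3268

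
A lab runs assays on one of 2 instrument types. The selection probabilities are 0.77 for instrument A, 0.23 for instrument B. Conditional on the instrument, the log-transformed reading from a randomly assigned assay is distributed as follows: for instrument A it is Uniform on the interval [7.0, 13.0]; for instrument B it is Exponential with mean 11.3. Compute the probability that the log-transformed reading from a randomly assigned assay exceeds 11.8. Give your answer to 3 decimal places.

0.235

Conditional on each instrument, P(X > 11.8): A: 0.2; B: 0.351956.
By total probability, P(X > 11.8) = 0.77·0.2 + 0.23·0.351956 = 0.23495.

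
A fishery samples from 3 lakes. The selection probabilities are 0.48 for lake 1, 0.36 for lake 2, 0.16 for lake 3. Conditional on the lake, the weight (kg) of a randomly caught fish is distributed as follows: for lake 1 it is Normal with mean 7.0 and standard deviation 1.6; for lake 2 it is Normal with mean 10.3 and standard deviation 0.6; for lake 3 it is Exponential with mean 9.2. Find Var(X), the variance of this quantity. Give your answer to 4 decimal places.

17.2240

Per component, 1: μ=7, E[X²]=51.56; 2: μ=10.3, E[X²]=106.45; 3: μ=9.2, E[X²]=169.28.
E[X] = 0.48·7 + 0.36·10.3 + 0.16·9.2 = 8.54.
E[X²] = 0.48·51.56 + 0.36·106.45 + 0.16·169.28 = 90.1556.
Var(X) = E[X²] − (E[X])² = 90.1556 − 72.9316 = 17.224.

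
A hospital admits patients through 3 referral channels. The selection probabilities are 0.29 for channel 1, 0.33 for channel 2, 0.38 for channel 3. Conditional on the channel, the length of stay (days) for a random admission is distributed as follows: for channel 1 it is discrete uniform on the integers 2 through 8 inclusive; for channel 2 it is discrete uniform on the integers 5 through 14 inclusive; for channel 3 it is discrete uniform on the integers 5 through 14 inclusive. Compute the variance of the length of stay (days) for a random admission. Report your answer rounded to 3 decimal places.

11.187

Per component, 1: μ=5, E[X²]=29; 2: μ=9.5, E[X²]=98.5; 3: μ=9.5, E[X²]=98.5.
E[X] = 0.29·5 + 0.33·9.5 + 0.38·9.5 = 8.195.
E[X²] = 0.29·29 + 0.33·98.5 + 0.38·98.5 = 78.345.
Var(X) = E[X²] − (E[X])² = 78.345 − 67.158 = 11.187.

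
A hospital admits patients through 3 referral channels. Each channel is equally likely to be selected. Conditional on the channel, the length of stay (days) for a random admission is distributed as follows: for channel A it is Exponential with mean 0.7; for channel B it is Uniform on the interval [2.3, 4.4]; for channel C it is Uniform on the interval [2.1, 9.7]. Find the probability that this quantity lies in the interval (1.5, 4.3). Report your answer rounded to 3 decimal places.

Conditional on each channel, P(1.5 < X < 4.3): A: 0.11517; B: 0.952381; C: 0.289474.
By total probability, P(1.5 < X < 4.3) = 0.333333·0.11517 + 0.333333·0.952381 + 0.333333·0.289474 = 0.452342.

0.452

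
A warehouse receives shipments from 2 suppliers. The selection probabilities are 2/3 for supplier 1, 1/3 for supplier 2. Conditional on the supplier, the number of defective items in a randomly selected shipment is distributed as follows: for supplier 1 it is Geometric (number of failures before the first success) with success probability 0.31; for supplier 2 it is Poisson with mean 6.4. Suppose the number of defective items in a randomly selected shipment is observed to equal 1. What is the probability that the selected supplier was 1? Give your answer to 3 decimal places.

0.976

Likelihoods P(X=1 | ·): 1: 0.2139; 2: 0.010634.
Posterior ∝ prior × likelihood. Numerator for 1: 0.666667·0.2139 = 0.1426.
Normalizing constant: 0.666667·0.2139 + 0.333333·0.010634 = 0.146145.
P(1 | observation) = 0.1426 / 0.146145 = 0.975746.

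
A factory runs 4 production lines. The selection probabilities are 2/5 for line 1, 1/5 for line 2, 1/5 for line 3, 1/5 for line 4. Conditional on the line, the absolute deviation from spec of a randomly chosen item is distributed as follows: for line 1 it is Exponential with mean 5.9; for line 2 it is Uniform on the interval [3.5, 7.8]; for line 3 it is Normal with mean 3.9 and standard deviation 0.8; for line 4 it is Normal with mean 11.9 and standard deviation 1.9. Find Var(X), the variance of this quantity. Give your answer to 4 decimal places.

22.5322

Per component, 1: μ=5.9, E[X²]=69.62; 2: μ=5.65, E[X²]=33.4633; 3: μ=3.9, E[X²]=15.85; 4: μ=11.9, E[X²]=145.22.
E[X] = 0.4·5.9 + 0.2·5.65 + 0.2·3.9 + 0.2·11.9 = 6.65.
E[X²] = 0.4·69.62 + 0.2·33.4633 + 0.2·15.85 + 0.2·145.22 = 66.7547.
Var(X) = E[X²] − (E[X])² = 66.7547 − 44.2225 = 22.5322.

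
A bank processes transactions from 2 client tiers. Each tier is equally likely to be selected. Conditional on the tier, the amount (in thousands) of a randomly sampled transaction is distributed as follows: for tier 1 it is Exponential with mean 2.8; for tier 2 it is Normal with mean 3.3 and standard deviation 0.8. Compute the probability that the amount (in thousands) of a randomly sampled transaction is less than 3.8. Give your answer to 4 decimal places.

Conditional on each tier, P(X < 3.8): 1: 0.742605; 2: 0.734014.
By total probability, P(X < 3.8) = 0.5·0.742605 + 0.5·0.734014 = 0.73831.

0.7383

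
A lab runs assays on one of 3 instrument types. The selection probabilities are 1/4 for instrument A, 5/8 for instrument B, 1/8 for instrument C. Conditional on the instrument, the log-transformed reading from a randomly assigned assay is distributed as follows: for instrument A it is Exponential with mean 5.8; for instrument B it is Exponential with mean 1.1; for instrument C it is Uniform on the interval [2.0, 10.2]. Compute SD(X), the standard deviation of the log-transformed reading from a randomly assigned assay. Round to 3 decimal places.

Per component, A: μ=5.8, E[X²]=67.28; B: μ=1.1, E[X²]=2.42; C: μ=6.1, E[X²]=42.8133.
E[X] = 0.25·5.8 + 0.625·1.1 + 0.125·6.1 = 2.9.
E[X²] = 0.25·67.28 + 0.625·2.42 + 0.125·42.8133 = 23.6842.
Var(X) = E[X²] − (E[X])² = 23.6842 − 8.41 = 15.2742.
SD(X) = √15.2742 = 3.90822.

3.908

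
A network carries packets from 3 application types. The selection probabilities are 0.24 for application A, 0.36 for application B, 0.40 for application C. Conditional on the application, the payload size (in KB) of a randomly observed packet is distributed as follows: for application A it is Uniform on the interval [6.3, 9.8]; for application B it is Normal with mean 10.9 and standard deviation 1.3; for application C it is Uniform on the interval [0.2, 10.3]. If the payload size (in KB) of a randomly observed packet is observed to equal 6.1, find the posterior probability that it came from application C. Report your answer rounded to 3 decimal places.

0.997

Likelihoods f(6.1 | ·): A: 0; B: 0.000336178; C: 0.0990099.
Posterior ∝ prior × likelihood. Numerator for C: 0.4·0.0990099 = 0.039604.
Normalizing constant: 0.24·0 + 0.36·0.000336178 + 0.4·0.0990099 = 0.039725.
P(C | observation) = 0.039604 / 0.039725 = 0.996953.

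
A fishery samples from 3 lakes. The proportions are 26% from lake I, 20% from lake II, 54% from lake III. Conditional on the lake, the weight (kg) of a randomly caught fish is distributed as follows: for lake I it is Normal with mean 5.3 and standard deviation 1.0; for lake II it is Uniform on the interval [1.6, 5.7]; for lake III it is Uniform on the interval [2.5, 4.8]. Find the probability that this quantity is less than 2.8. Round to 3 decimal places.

Conditional on each lake, P(X < 2.8): I: 0.00620967; II: 0.292683; III: 0.130435.
By total probability, P(X < 2.8) = 0.26·0.00620967 + 0.2·0.292683 + 0.54·0.130435 = 0.130586.

0.131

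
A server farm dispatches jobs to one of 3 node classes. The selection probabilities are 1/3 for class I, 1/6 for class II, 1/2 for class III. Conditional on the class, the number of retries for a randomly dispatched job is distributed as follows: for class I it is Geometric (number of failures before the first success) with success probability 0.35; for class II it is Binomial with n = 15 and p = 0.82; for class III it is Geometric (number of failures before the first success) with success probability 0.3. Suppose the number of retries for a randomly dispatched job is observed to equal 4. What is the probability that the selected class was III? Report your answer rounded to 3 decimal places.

0.634

Likelihoods P(X=4 | ·): I: 0.0624772; II: 3.9663e-06; III: 0.07203.
Posterior ∝ prior × likelihood. Numerator for III: 0.5·0.07203 = 0.036015.
Normalizing constant: 0.333333·0.0624772 + 0.166667·3.9663e-06 + 0.5·0.07203 = 0.0568414.
P(III | observation) = 0.036015 / 0.0568414 = 0.633605.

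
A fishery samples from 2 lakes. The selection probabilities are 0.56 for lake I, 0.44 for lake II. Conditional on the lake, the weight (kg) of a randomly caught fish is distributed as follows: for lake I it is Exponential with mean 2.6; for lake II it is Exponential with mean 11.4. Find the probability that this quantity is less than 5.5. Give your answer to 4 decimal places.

Conditional on each lake, P(X < 5.5): I: 0.879413; II: 0.382735.
By total probability, P(X < 5.5) = 0.56·0.879413 + 0.44·0.382735 = 0.660875.

0.6609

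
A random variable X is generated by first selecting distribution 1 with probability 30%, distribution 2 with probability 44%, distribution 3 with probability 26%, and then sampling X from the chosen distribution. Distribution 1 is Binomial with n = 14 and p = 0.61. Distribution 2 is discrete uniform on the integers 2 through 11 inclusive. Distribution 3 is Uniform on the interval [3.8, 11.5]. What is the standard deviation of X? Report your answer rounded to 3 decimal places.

2.584

Per component, 1: μ=8.54, E[X²]=76.2622; 2: μ=6.5, E[X²]=50.5; 3: μ=7.65, E[X²]=63.4633.
E[X] = 0.3·8.54 + 0.44·6.5 + 0.26·7.65 = 7.411.
E[X²] = 0.3·76.2622 + 0.44·50.5 + 0.26·63.4633 = 61.5991.
Var(X) = E[X²] − (E[X])² = 61.5991 − 54.9229 = 6.67621.
SD(X) = √6.67621 = 2.58384.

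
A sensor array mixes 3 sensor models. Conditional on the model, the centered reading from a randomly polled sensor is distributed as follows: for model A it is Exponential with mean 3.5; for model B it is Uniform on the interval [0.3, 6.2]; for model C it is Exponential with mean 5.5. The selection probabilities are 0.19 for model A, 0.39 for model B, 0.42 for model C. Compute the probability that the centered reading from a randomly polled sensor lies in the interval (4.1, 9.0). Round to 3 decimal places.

Conditional on each model, P(4.1 < X < 9.0): A: 0.233498; B: 0.355932; C: 0.279832.
By total probability, P(4.1 < X < 9.0) = 0.19·0.233498 + 0.39·0.355932 + 0.42·0.279832 = 0.300707.

0.301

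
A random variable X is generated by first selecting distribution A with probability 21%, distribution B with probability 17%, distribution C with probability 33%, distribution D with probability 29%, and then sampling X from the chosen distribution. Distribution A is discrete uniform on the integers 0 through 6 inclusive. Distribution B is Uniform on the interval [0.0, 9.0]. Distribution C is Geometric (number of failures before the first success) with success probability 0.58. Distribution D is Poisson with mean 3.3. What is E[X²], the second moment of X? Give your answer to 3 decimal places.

12.020

For each component E[X²] = Var + (mean)², giving A: 13; B: 27; C: 1.77289; D: 14.19.
Overall E[X²] = 0.21·13 + 0.17·27 + 0.33·1.77289 + 0.29·14.19 = 12.0202.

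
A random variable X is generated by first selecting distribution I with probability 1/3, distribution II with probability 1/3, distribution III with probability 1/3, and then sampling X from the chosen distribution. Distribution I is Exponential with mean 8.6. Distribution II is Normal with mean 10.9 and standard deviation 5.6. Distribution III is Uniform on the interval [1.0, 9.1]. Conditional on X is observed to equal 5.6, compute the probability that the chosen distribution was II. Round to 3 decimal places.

Likelihoods f(5.6 | ·): I: 0.0606325; II: 0.0455216; III: 0.123457.
Posterior ∝ prior × likelihood. Numerator for II: 0.333333·0.0455216 = 0.0151739.
Normalizing constant: 0.333333·0.0606325 + 0.333333·0.0455216 + 0.333333·0.123457 = 0.0765369.
P(II | observation) = 0.0151739 / 0.0765369 = 0.198255.

0.198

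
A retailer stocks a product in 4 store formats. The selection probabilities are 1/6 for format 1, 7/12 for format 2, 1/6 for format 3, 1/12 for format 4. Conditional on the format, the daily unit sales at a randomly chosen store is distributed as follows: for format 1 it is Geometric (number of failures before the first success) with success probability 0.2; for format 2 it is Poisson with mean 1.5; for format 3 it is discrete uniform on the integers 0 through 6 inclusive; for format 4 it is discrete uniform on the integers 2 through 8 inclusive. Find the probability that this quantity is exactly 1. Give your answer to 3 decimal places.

0.246

Conditional on each format, P(X = 1): 1: 0.16; 2: 0.334695; 3: 0.142857; 4: 0.
By total probability, P(X = 1) = 0.166667·0.16 + 0.583333·0.334695 + 0.166667·0.142857 + 0.0833333·0 = 0.245715.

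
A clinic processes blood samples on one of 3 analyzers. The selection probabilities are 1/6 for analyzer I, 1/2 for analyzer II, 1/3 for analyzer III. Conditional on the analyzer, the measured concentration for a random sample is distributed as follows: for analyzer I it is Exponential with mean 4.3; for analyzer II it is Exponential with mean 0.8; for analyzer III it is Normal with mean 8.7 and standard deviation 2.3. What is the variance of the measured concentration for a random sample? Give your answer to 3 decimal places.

Per component, I: μ=4.3, E[X²]=36.98; II: μ=0.8, E[X²]=1.28; III: μ=8.7, E[X²]=80.98.
E[X] = 0.166667·4.3 + 0.5·0.8 + 0.333333·8.7 = 4.01667.
E[X²] = 0.166667·36.98 + 0.5·1.28 + 0.333333·80.98 = 33.7967.
Var(X) = E[X²] − (E[X])² = 33.7967 − 16.1336 = 17.6631.

17.663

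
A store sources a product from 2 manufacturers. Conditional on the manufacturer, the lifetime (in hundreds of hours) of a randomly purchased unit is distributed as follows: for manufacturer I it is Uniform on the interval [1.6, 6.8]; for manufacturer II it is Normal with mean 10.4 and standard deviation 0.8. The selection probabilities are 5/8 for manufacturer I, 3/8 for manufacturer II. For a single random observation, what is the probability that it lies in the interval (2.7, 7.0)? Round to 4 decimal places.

Conditional on each manufacturer, P(2.7 < X < 7.0): I: 0.788462; II: 1.06885e-05.
By total probability, P(2.7 < X < 7.0) = 0.625·0.788462 + 0.375·1.06885e-05 = 0.492792.

0.4928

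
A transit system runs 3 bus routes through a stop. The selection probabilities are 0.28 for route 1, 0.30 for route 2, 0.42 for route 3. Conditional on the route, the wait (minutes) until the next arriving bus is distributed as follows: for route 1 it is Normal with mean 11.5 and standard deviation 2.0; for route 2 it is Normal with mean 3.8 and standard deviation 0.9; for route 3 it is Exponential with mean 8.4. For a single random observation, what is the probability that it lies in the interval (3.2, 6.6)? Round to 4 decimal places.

Conditional on each route, P(3.2 < X < 6.6): 1: 0.00712619; 2: 0.746576; 3: 0.227416.
By total probability, P(3.2 < X < 6.6) = 0.28·0.00712619 + 0.3·0.746576 + 0.42·0.227416 = 0.321483.

0.3215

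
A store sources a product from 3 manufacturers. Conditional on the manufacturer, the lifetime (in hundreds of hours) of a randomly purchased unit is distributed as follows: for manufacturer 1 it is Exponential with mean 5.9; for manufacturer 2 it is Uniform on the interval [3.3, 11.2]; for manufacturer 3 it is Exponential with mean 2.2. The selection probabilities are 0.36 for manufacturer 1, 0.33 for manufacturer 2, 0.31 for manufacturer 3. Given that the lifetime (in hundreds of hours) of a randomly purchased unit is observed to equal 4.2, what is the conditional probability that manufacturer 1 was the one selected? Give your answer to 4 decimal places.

0.3234

Likelihoods f(4.2 | ·): 1: 0.0831743; 2: 0.126582; 3: 0.0673705.
Posterior ∝ prior × likelihood. Numerator for 1: 0.36·0.0831743 = 0.0299428.
Normalizing constant: 0.36·0.0831743 + 0.33·0.126582 + 0.31·0.0673705 = 0.0925998.
P(1 | observation) = 0.0299428 / 0.0925998 = 0.323357.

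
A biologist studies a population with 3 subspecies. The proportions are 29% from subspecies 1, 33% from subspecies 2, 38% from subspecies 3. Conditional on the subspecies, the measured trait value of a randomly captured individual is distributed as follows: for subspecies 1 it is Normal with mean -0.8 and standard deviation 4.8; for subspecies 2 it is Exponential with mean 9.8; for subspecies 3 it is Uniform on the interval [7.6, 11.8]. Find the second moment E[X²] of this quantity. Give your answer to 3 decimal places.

106.566

For each component E[X²] = Var + (mean)², giving 1: 23.68; 2: 192.08; 3: 95.56.
Overall E[X²] = 0.29·23.68 + 0.33·192.08 + 0.38·95.56 = 106.566.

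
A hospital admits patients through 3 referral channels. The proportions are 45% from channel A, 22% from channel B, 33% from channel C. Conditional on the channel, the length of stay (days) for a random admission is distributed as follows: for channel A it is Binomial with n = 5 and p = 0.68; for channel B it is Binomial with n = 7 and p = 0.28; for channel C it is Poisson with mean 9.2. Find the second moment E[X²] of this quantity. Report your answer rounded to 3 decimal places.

37.814

For each component E[X²] = Var + (mean)², giving A: 12.648; B: 5.2528; C: 93.84.
Overall E[X²] = 0.45·12.648 + 0.22·5.2528 + 0.33·93.84 = 37.8144.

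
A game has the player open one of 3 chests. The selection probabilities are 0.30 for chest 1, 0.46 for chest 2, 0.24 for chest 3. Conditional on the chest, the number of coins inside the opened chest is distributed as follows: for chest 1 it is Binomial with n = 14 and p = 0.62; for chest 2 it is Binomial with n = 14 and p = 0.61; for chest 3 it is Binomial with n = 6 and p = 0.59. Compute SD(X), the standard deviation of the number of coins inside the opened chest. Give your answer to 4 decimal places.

Per component, 1: μ=8.68, E[X²]=78.6408; 2: μ=8.54, E[X²]=76.2622; 3: μ=3.54, E[X²]=13.983.
E[X] = 0.3·8.68 + 0.46·8.54 + 0.24·3.54 = 7.382.
E[X²] = 0.3·78.6408 + 0.46·76.2622 + 0.24·13.983 = 62.0288.
Var(X) = E[X²] − (E[X])² = 62.0288 − 54.4939 = 7.53485.
SD(X) = √7.53485 = 2.74497.

2.7450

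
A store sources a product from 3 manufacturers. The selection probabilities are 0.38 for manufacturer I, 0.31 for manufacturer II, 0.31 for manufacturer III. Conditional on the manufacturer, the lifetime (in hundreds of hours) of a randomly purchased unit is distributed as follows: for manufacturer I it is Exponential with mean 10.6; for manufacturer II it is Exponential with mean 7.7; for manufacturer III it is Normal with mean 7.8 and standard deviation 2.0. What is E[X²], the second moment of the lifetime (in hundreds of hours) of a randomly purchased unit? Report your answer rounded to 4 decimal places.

142.2538

For each component E[X²] = Var + (mean)², giving I: 224.72; II: 118.58; III: 64.84.
Overall E[X²] = 0.38·224.72 + 0.31·118.58 + 0.31·64.84 = 142.254.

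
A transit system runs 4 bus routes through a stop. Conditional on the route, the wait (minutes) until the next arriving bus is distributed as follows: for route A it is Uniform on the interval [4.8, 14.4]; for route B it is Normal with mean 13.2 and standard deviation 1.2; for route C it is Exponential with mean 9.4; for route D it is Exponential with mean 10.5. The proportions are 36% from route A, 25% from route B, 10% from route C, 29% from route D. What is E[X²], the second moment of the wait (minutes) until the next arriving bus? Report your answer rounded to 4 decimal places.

For each component E[X²] = Var + (mean)², giving A: 99.84; B: 175.68; C: 176.72; D: 220.5.
Overall E[X²] = 0.36·99.84 + 0.25·175.68 + 0.1·176.72 + 0.29·220.5 = 161.479.

161.4794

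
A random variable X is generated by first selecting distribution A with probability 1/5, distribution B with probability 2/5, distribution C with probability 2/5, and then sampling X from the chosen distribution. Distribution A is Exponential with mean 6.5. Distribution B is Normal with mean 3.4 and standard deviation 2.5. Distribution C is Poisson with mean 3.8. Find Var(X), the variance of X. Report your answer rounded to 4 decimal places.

13.8476

Per component, A: μ=6.5, E[X²]=84.5; B: μ=3.4, E[X²]=17.81; C: μ=3.8, E[X²]=18.24.
E[X] = 0.2·6.5 + 0.4·3.4 + 0.4·3.8 = 4.18.
E[X²] = 0.2·84.5 + 0.4·17.81 + 0.4·18.24 = 31.32.
Var(X) = E[X²] − (E[X])² = 31.32 − 17.4724 = 13.8476.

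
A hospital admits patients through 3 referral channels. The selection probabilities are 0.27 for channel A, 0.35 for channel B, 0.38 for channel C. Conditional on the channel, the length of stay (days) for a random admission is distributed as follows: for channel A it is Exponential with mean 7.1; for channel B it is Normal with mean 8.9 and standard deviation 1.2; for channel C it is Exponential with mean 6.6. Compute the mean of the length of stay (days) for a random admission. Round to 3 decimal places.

Component means — A: 7.1; B: 8.9; C: 6.6.
E[X] = 0.27·7.1 + 0.35·8.9 + 0.38·6.6 = 7.54.

7.540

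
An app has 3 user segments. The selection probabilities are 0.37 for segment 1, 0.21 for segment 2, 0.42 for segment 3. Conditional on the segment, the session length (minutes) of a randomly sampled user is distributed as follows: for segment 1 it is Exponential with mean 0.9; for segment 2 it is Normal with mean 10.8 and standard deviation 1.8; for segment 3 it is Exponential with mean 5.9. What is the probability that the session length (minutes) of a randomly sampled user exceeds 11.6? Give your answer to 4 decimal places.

0.1278

Conditional on each segment, P(X > 11.6): 1: 2.52596e-06; 2: 0.328361; 3: 0.140002.
By total probability, P(X > 11.6) = 0.37·2.52596e-06 + 0.21·0.328361 + 0.42·0.140002 = 0.127757.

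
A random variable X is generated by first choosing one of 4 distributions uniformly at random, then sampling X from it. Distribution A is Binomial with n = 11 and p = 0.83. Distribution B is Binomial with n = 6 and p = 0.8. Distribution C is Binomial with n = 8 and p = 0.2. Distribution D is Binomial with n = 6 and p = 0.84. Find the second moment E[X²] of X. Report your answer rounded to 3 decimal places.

34.739

For each component E[X²] = Var + (mean)², giving A: 84.909; B: 24; C: 3.84; D: 26.208.
Overall E[X²] = 0.25·84.909 + 0.25·24 + 0.25·3.84 + 0.25·26.208 = 34.7392.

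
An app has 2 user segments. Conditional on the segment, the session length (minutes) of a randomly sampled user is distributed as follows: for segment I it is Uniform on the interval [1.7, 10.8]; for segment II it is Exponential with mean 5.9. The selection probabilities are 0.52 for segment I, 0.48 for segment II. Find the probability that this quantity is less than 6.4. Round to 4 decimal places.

Conditional on each segment, P(X < 6.4): I: 0.516484; II: 0.662012.
By total probability, P(X < 6.4) = 0.52·0.516484 + 0.48·0.662012 = 0.586337.

0.5863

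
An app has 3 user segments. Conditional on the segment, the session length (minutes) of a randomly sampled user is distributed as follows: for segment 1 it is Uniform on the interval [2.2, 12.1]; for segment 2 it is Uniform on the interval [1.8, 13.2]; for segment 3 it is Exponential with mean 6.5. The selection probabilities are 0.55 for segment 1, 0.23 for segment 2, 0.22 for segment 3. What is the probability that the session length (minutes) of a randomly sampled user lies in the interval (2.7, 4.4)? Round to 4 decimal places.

0.1622

Conditional on each segment, P(2.7 < X < 4.4): 1: 0.171717; 2: 0.149123; 3: 0.151908.
By total probability, P(2.7 < X < 4.4) = 0.55·0.171717 + 0.23·0.149123 + 0.22·0.151908 = 0.162162.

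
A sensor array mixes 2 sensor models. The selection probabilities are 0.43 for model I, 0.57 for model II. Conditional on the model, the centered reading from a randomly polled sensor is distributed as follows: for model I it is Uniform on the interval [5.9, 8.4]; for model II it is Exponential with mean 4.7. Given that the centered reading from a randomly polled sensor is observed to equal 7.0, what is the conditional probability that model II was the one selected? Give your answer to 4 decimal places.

Likelihoods f(7.0 | ·): I: 0.4; II: 0.0479822.
Posterior ∝ prior × likelihood. Numerator for II: 0.57·0.0479822 = 0.0273499.
Normalizing constant: 0.43·0.4 + 0.57·0.0479822 = 0.19935.
P(II | observation) = 0.0273499 / 0.19935 = 0.137195.

0.1372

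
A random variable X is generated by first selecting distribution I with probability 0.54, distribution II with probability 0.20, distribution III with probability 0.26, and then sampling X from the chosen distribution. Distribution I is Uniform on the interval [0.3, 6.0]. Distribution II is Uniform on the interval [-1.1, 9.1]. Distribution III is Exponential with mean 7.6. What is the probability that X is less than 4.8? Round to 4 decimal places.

Conditional on each component, P(X < 4.8): I: 0.789474; II: 0.578431; III: 0.468248.
By total probability, P(X < 4.8) = 0.54·0.789474 + 0.2·0.578431 + 0.26·0.468248 = 0.663747.

0.6637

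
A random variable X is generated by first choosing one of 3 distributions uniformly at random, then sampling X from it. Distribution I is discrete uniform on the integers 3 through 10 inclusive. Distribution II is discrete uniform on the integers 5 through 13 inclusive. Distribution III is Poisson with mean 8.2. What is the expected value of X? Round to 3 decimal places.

Component means — I: 6.5; II: 9; III: 8.2.
E[X] = 0.333333·6.5 + 0.333333·9 + 0.333333·8.2 = 7.9.

7.900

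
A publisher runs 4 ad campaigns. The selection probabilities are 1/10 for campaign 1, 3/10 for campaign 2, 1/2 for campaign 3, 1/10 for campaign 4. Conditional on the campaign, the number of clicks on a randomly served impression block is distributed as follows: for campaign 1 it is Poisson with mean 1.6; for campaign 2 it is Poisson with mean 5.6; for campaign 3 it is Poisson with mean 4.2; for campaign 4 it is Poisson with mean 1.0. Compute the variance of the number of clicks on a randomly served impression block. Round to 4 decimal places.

Per component, 1: μ=1.6, E[X²]=4.16; 2: μ=5.6, E[X²]=36.96; 3: μ=4.2, E[X²]=21.84; 4: μ=1, E[X²]=2.
E[X] = 0.1·1.6 + 0.3·5.6 + 0.5·4.2 + 0.1·1 = 4.04.
E[X²] = 0.1·4.16 + 0.3·36.96 + 0.5·21.84 + 0.1·2 = 22.624.
Var(X) = E[X²] − (E[X])² = 22.624 − 16.3216 = 6.3024.

6.3024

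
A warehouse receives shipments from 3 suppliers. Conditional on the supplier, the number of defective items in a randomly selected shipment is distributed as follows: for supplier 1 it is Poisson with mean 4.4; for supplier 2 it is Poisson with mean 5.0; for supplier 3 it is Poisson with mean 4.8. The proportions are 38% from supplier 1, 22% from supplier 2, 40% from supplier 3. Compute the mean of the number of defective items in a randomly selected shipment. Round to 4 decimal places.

4.6920

Component means — 1: 4.4; 2: 5; 3: 4.8.
E[X] = 0.38·4.4 + 0.22·5 + 0.4·4.8 = 4.692.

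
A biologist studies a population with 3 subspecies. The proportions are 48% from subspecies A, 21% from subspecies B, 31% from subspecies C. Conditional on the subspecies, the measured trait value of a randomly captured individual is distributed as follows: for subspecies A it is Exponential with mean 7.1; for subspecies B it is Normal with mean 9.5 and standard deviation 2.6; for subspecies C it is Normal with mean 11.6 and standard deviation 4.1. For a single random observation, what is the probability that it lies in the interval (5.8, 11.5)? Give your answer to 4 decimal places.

0.3920

Conditional on each subspecies, P(5.8 < X < 11.5): A: 0.243844; B: 0.701765; C: 0.411683.
By total probability, P(5.8 < X < 11.5) = 0.48·0.243844 + 0.21·0.701765 + 0.31·0.411683 = 0.392037.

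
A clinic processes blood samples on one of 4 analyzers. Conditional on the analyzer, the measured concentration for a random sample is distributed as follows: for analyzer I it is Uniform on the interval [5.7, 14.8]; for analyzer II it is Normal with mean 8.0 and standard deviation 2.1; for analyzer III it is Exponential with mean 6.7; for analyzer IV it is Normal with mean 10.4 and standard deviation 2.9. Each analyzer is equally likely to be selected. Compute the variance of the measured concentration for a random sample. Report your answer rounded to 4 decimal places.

Per component, I: μ=10.25, E[X²]=111.963; II: μ=8, E[X²]=68.41; III: μ=6.7, E[X²]=89.78; IV: μ=10.4, E[X²]=116.57.
E[X] = 0.25·10.25 + 0.25·8 + 0.25·6.7 + 0.25·10.4 = 8.8375.
E[X²] = 0.25·111.963 + 0.25·68.41 + 0.25·89.78 + 0.25·116.57 = 96.6808.
Var(X) = E[X²] − (E[X])² = 96.6808 − 78.1014 = 18.5794.

18.5794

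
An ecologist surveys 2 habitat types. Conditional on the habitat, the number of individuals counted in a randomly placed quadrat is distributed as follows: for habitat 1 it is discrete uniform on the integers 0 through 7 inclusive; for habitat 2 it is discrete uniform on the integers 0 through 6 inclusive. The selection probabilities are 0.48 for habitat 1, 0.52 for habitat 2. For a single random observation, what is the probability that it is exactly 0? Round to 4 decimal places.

Conditional on each habitat, P(X = 0): 1: 0.125; 2: 0.142857.
By total probability, P(X = 0) = 0.48·0.125 + 0.52·0.142857 = 0.134286.

0.1343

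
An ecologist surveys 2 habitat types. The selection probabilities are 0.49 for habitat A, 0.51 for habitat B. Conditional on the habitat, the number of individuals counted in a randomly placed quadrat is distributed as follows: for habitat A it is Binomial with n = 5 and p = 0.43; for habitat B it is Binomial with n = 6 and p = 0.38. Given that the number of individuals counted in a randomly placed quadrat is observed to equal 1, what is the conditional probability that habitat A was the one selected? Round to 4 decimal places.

Likelihoods P(X=1 | ·): A: 0.226954; B: 0.208878.
Posterior ∝ prior × likelihood. Numerator for A: 0.49·0.226954 = 0.111207.
Normalizing constant: 0.49·0.226954 + 0.51·0.208878 = 0.217735.
P(A | observation) = 0.111207 / 0.217735 = 0.510746.

0.5107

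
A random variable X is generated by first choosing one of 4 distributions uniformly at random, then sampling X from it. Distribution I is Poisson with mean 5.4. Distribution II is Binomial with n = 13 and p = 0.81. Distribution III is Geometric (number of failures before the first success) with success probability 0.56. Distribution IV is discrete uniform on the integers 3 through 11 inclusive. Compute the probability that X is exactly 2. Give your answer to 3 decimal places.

Conditional on each component, P(X = 2): I: 0.0658518; II: 5.96148e-07; III: 0.108416; IV: 0.
By total probability, P(X = 2) = 0.25·0.0658518 + 0.25·5.96148e-07 + 0.25·0.108416 + 0.25·0 = 0.0435671.

0.044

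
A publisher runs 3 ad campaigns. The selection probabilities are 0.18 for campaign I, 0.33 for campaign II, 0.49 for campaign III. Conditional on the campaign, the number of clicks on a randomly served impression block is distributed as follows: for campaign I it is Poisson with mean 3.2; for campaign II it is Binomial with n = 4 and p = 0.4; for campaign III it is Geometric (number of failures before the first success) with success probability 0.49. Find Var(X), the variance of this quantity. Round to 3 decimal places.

Per component, I: μ=3.2, E[X²]=13.44; II: μ=1.6, E[X²]=3.52; III: μ=1.04082, E[X²]=3.20741.
E[X] = 0.18·3.2 + 0.33·1.6 + 0.49·1.04082 = 1.614.
E[X²] = 0.18·13.44 + 0.33·3.52 + 0.49·3.20741 = 5.15243.
Var(X) = E[X²] − (E[X])² = 5.15243 − 2.605 = 2.54744.

2.547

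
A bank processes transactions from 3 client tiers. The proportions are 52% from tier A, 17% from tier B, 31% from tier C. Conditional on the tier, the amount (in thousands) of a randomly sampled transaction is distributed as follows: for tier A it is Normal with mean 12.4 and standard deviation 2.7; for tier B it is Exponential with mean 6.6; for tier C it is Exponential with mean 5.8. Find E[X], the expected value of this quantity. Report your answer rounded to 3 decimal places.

9.368

Component means — A: 12.4; B: 6.6; C: 5.8.
E[X] = 0.52·12.4 + 0.17·6.6 + 0.31·5.8 = 9.368.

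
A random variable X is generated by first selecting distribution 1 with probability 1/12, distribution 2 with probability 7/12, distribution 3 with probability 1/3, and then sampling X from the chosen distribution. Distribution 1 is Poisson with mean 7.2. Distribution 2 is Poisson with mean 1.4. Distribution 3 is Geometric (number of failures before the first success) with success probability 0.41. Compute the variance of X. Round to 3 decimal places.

5.144

Per component, 1: μ=7.2, E[X²]=59.04; 2: μ=1.4, E[X²]=3.36; 3: μ=1.43902, E[X²]=5.58061.
E[X] = 0.0833333·7.2 + 0.583333·1.4 + 0.333333·1.43902 = 1.89634.
E[X²] = 0.0833333·59.04 + 0.583333·3.36 + 0.333333·5.58061 = 8.7402.
Var(X) = E[X²] − (E[X])² = 8.7402 − 3.59611 = 5.14409.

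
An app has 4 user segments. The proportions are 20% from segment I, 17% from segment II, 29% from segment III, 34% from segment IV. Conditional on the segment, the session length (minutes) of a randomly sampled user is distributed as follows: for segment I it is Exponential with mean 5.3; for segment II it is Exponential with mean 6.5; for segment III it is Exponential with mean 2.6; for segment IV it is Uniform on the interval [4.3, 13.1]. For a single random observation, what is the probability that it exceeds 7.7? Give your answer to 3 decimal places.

Conditional on each segment, P(X > 7.7): I: 0.233907; II: 0.305864; III: 0.0517393; IV: 0.613636.
By total probability, P(X > 7.7) = 0.2·0.233907 + 0.17·0.305864 + 0.29·0.0517393 + 0.34·0.613636 = 0.322419.

0.322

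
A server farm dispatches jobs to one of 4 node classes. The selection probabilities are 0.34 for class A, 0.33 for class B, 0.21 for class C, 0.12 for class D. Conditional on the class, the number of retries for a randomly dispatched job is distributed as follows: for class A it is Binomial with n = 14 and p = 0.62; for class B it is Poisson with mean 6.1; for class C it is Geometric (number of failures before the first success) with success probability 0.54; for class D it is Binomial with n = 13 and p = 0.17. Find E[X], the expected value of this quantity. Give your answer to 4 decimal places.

5.4083

Component means — A: 8.68; B: 6.1; C: 0.851852; D: 2.21.
E[X] = 0.34·8.68 + 0.33·6.1 + 0.21·0.851852 + 0.12·2.21 = 5.40829.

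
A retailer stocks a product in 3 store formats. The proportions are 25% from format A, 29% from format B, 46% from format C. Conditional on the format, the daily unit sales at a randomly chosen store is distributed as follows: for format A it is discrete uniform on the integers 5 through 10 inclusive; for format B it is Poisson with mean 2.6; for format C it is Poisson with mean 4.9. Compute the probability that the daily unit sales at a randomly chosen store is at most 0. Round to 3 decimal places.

0.025

Conditional on each format, P(X ≤ 0): A: 0; B: 0.0742736; C: 0.00744658.
By total probability, P(X ≤ 0) = 0.25·0 + 0.29·0.0742736 + 0.46·0.00744658 = 0.0249648.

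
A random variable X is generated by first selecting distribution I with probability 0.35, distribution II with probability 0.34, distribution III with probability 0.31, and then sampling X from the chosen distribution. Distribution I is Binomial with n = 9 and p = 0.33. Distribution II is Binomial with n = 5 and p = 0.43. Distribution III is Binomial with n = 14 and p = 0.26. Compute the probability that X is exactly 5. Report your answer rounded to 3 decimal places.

0.089

Conditional on each component, P(X = 5): I: 0.0993664; II: 0.0147008; III: 0.158276.
By total probability, P(X = 5) = 0.35·0.0993664 + 0.34·0.0147008 + 0.31·0.158276 = 0.0888422.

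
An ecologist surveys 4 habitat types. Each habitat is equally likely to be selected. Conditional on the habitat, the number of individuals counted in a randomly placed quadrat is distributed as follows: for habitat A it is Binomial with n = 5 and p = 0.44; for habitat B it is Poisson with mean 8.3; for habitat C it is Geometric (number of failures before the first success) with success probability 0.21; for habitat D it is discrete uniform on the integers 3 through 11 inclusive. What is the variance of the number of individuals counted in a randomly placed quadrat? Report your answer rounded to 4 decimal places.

Per component, A: μ=2.2, E[X²]=6.072; B: μ=8.3, E[X²]=77.19; C: μ=3.7619, E[X²]=32.0658; D: μ=7, E[X²]=55.6667.
E[X] = 0.25·2.2 + 0.25·8.3 + 0.25·3.7619 + 0.25·7 = 5.31548.
E[X²] = 0.25·6.072 + 0.25·77.19 + 0.25·32.0658 + 0.25·55.6667 = 42.7486.
Var(X) = E[X²] − (E[X])² = 42.7486 − 28.2543 = 14.4943.

14.4943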